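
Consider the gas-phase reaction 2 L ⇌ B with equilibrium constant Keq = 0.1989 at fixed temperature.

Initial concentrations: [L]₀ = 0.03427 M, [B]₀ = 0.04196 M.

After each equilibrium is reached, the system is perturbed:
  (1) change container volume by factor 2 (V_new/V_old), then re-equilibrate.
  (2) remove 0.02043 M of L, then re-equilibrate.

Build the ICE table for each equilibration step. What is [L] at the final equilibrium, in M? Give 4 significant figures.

Q₀ = 35.73 vs Keq = 0.1989 ⇒ Q>K, reverse
Step 1:
                  L         B
  Initial   0.03427   0.04196
  Change    0.07883  -0.03942
  Equil      0.1131  0.002544
  solve Keq expr → x = -0.03942; check Q = 0.1989
Then change container volume by factor 2 (V_new/V_old).
Step 2:
                  L         B
  Initial   0.05655  0.001272
  Change   0.001217 -6.0841e-04
  Equil     0.05777 6.6375e-04
  solve Keq expr → x = -6.0841e-04; check Q = 0.1989
Then remove 0.02043 M of L.
Step 3:
                  L         B
  Initial   0.03734 6.6375e-04
  Change  7.5041e-04 -3.7520e-04
  Equil     0.03809 2.8854e-04
  solve Keq expr → x = -3.7520e-04; check Q = 0.1989

[L]_eq = 0.03809 M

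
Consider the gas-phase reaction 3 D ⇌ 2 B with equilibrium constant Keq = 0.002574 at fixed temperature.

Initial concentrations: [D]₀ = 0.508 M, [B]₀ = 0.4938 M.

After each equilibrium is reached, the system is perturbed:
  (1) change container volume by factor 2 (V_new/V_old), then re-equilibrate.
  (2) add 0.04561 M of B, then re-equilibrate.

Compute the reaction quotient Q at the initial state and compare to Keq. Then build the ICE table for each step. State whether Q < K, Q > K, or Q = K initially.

Q₀ = 1.86; Q > K (proceeds reverse)

Q₀ = 1.86 vs Keq = 0.002574 ⇒ Q>K, reverse
Step 1:
                  D         B
  I           0.508    0.4938
  C          0.6463   -0.4309
  E           1.154   0.06292
  solve Keq expr → x = -0.2154; check Q = 0.002574
Then change container volume by factor 2 (V_new/V_old).
Step 2:
                  D         B
  I          0.5772   0.03146
  C         0.01271 -0.008475
  E          0.5899   0.02298
  solve Keq expr → x = -0.004238; check Q = 0.002574
Then add 0.04561 M of B.
Step 3:
                  D         B
  I          0.5899   0.06859
  C         0.06277  -0.04185
  E          0.6526   0.02675
  solve Keq expr → x = -0.02092; check Q = 0.002574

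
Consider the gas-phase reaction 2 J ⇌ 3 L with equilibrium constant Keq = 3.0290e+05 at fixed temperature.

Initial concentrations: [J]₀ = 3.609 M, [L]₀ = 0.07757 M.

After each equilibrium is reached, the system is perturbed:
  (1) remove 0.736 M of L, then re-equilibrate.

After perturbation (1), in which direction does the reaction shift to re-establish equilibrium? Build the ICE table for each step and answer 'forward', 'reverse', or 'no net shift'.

Q₀ = 3.5835e-05 vs Keq = 3.0290e+05 ⇒ Q<K, forward
Step 1:
                  J         L
  Initial     3.609   0.07757
  Change     -3.586     5.379
  Equil     0.02316     5.456
  solve Keq expr → x = 1.793; check Q = 3.0290e+05
Then remove 0.736 M of L.
Step 2:
                  J         L
  Initial   0.02316      4.72
  Change  -0.004484  0.006726
  Equil     0.01867     4.727
  solve Keq expr → x = 0.002242; check Q = 3.0290e+05

Direction: forward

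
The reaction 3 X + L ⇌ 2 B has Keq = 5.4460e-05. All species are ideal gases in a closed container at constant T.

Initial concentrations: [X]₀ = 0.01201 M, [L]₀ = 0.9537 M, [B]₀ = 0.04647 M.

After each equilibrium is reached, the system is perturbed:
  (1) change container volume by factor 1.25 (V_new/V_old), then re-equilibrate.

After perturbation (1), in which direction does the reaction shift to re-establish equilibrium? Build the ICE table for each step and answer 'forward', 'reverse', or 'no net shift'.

Q₀ = 1307 vs Keq = 5.4460e-05 ⇒ Q>K, reverse
Step 1:
                   X          L          B
  init       0.01201     0.9537    0.04647
  Δ          0.06945    0.02315    -0.0463
  eq         0.08146     0.9769 1.6958e-04
  solve Keq expr → x = -0.02315; check Q = 5.4460e-05
Then change container volume by factor 1.25 (V_new/V_old).
Step 2:
                   X          L          B
  init       0.06517     0.7815 1.3566e-04
  Δ       4.0546e-05 1.3515e-05 -2.7031e-05
  eq         0.06521     0.7815 1.0863e-04
  solve Keq expr → x = -1.3515e-05; check Q = 5.4460e-05

Direction: reverse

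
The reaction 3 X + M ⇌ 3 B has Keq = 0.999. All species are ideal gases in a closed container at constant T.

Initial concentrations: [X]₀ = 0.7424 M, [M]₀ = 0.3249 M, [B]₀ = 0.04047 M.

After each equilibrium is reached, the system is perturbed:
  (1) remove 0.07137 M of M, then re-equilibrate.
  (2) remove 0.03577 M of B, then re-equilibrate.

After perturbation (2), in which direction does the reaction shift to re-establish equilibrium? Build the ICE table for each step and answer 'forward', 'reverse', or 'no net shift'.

Direction: forward

Q₀ = 4.9858e-04 vs Keq = 0.999 ⇒ Q<K, forward
Step 1:
                    X           M           B
  Initial      0.7424      0.3249     0.04047
  Change      -0.2591    -0.08638      0.2591
  Equil        0.4833      0.2385      0.2996
  solve Keq expr → x = 0.08638; check Q = 0.999
Then remove 0.07137 M of M.
Step 2:
                    X           M           B
  Initial      0.4833      0.1672      0.2996
  Change      0.01933    0.006443    -0.01933
  Equil        0.5026      0.1736      0.2803
  solve Keq expr → x = -0.006443; check Q = 0.999
Then remove 0.03577 M of B.
Step 3:
                    X           M           B
  Initial      0.5026      0.1736      0.2445
  Change     -0.02065   -0.006884     0.02065
  Equil        0.4819      0.1667      0.2652
  solve Keq expr → x = 0.006884; check Q = 0.999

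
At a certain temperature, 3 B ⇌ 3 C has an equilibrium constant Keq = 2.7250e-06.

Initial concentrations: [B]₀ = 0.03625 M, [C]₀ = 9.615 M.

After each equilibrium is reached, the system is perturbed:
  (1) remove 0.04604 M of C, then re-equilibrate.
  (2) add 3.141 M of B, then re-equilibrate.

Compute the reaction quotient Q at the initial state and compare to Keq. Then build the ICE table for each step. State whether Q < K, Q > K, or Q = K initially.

Q₀ = 1.8661e+07 vs Keq = 2.7250e-06 ⇒ Q>K, reverse
Step 1:
                  B         C
  init      0.03625     9.615
  Δ           9.482    -9.482
  eq          9.518    0.1329
  solve Keq expr → x = -3.161; check Q = 2.7250e-06
Then remove 0.04604 M of C.
Step 2:
                  B         C
  init        9.518   0.08691
  Δ        -0.04541   0.04541
  eq          9.473    0.1323
  solve Keq expr → x = 0.01514; check Q = 2.7250e-06
Then add 3.141 M of B.
Step 3:
                  B         C
  init        12.61    0.1323
  Δ        -0.04327   0.04327
  eq          12.57    0.1756
  solve Keq expr → x = 0.01442; check Q = 2.7250e-06

Q₀ = 1.8661e+07; Q > K (proceeds reverse)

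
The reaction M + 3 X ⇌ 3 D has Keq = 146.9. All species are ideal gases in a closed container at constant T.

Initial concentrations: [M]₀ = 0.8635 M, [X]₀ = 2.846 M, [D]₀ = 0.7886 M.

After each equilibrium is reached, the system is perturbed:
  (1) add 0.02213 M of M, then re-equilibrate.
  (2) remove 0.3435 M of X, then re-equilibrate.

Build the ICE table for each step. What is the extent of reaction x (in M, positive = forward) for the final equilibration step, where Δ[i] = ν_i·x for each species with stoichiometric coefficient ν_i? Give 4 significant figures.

x = -0.06981 M

Q₀ = 0.02464 vs Keq = 146.9 ⇒ Q<K, forward
Step 1:
                   M          X          D
  init        0.8635      2.846     0.7886
  Δ          -0.6552     -1.966      1.966
  eq          0.2083     0.8805      2.754
  solve Keq expr → x = 0.6552; check Q = 146.9
Then add 0.02213 M of M.
Step 2:
                   M          X          D
  init        0.2305     0.8805      2.754
  Δ        -0.005617   -0.01685    0.01685
  eq          0.2248     0.8636      2.771
  solve Keq expr → x = 0.005617; check Q = 146.9
Then remove 0.3435 M of X.
Step 3:
                   M          X          D
  init        0.2248     0.5201      2.771
  Δ          0.06981     0.2094    -0.2094
  eq          0.2946     0.7296      2.562
  solve Keq expr → x = -0.06981; check Q = 146.9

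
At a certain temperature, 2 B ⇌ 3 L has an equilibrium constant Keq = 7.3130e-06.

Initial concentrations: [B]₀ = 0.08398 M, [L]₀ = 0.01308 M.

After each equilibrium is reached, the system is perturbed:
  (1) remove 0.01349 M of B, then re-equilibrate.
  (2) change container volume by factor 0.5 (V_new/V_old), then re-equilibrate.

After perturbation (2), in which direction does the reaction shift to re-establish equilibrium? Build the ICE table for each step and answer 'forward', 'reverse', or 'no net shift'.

Q₀ = 3.1730e-04 vs Keq = 7.3130e-06 ⇒ Q>K, reverse
Step 1:
                    B           L
  Initial     0.08398     0.01308
  Change     0.006119   -0.009179
  Equil        0.0901    0.003901
  solve Keq expr → x = -0.00306; check Q = 7.3130e-06
Then remove 0.01349 M of B.
Step 2:
                    B           L
  Initial     0.07661    0.003901
  Change   2.6124e-04 -3.9186e-04
  Equil       0.07687    0.003509
  solve Keq expr → x = -1.3062e-04; check Q = 7.3130e-06
Then change container volume by factor 0.5 (V_new/V_old).
Step 3:
                    B           L
  Initial      0.1537    0.007018
  Change   9.4997e-04   -0.001425
  Equil        0.1547    0.005593
  solve Keq expr → x = -4.7499e-04; check Q = 7.3130e-06

Direction: reverse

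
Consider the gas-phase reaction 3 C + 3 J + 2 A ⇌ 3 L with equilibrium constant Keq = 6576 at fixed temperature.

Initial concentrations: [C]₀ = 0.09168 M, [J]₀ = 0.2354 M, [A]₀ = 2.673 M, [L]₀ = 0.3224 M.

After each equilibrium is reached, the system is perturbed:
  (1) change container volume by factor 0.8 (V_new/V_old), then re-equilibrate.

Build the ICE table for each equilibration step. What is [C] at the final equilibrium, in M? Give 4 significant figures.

Q₀ = 466.6 vs Keq = 6576 ⇒ Q<K, forward
Step 1:
                    C           J           A           L
  Initial     0.09168      0.2354       2.673      0.3224
  Change     -0.03996    -0.03996    -0.02664     0.03996
  Equil       0.05172      0.1954       2.646      0.3624
  solve Keq expr → x = 0.01332; check Q = 6576
Then change container volume by factor 0.8 (V_new/V_old).
Step 2:
                    C           J           A           L
  Initial     0.06466      0.2443       3.308      0.4529
  Change     -0.01537    -0.01537    -0.01025     0.01537
  Equil       0.04928      0.2289       3.298      0.4683
  solve Keq expr → x = 0.005124; check Q = 6576

[C]_eq = 0.04928 M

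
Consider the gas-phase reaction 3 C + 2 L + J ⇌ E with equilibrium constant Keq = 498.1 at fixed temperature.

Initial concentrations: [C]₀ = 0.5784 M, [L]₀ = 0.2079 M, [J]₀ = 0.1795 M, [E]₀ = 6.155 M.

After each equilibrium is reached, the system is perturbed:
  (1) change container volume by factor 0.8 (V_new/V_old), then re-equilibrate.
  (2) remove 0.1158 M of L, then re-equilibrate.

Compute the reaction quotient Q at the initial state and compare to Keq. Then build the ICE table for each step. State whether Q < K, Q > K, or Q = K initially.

Q₀ = 4100; Q > K (proceeds reverse)

Q₀ = 4100 vs Keq = 498.1 ⇒ Q>K, reverse
Step 1:
                  C         L         J         E
  I          0.5784    0.2079    0.1795     6.155
  C          0.1891    0.1261   0.06304  -0.06304
  E          0.7675     0.334    0.2425     6.092
  solve Keq expr → x = -0.06304; check Q = 498.1
Then change container volume by factor 0.8 (V_new/V_old).
Step 2:
                  C         L         J         E
  I          0.9594    0.4175    0.3032     7.615
  C         -0.1359  -0.09063  -0.04531   0.04531
  E          0.8234    0.3268    0.2579      7.66
  solve Keq expr → x = 0.04531; check Q = 498.1
Then remove 0.1158 M of L.
Step 3:
                  C         L         J         E
  I          0.8234     0.211    0.2579      7.66
  C         0.08463   0.05642   0.02821  -0.02821
  E          0.9081    0.2675    0.2861     7.632
  solve Keq expr → x = -0.02821; check Q = 498.1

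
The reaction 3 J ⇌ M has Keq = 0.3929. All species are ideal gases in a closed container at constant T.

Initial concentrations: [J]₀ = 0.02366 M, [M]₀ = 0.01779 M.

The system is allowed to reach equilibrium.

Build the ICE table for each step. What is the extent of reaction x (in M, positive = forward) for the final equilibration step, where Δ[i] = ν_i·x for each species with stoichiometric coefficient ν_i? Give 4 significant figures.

Q₀ = 1343 vs Keq = 0.3929 ⇒ Q>K, reverse
Step 1:
                    J           M
  Initial     0.02366     0.01779
  Change      0.05284    -0.01761
  Equil        0.0765  1.7592e-04
  solve Keq expr → x = -0.01761; check Q = 0.3929

x = -0.01761 M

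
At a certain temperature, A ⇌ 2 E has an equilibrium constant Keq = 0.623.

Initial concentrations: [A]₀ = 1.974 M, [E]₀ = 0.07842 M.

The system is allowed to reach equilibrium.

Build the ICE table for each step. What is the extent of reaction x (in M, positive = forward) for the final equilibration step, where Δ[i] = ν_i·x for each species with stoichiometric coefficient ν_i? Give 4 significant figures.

x = 0.4483 M

Q₀ = 0.003115 vs Keq = 0.623 ⇒ Q<K, forward
Step 1:
                    A           E
  Initial       1.974     0.07842
  Change      -0.4483      0.8965
  Equil         1.526       0.975
  solve Keq expr → x = 0.4483; check Q = 0.623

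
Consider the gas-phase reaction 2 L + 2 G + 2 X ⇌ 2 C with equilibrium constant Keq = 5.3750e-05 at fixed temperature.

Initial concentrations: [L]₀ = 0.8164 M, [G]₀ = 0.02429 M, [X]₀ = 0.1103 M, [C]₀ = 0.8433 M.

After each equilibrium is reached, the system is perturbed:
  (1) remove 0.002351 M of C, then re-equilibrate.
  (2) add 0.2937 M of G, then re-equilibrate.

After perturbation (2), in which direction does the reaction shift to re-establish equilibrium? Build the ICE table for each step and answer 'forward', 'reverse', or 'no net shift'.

Q₀ = 1.4865e+05 vs Keq = 5.3750e-05 ⇒ Q>K, reverse
Step 1:
                   L          G          X          C
  I           0.8164    0.02429     0.1103     0.8433
  C           0.8335     0.8335     0.8335    -0.8335
  E             1.65     0.8578     0.9438   0.009793
  solve Keq expr → x = -0.4168; check Q = 5.3750e-05
Then remove 0.002351 M of C.
Step 2:
                   L          G          X          C
  I             1.65     0.8578     0.9438   0.007442
  C        -0.002288  -0.002288  -0.002288   0.002288
  E            1.648     0.8555     0.9415    0.00973
  solve Keq expr → x = 0.001144; check Q = 5.3750e-05
Then add 0.2937 M of G.
Step 3:
                   L          G          X          C
  I            1.648      1.149     0.9415    0.00973
  C        -0.003233  -0.003233  -0.003233   0.003233
  E            1.644      1.146     0.9383    0.01296
  solve Keq expr → x = 0.001617; check Q = 5.3750e-05

Direction: forward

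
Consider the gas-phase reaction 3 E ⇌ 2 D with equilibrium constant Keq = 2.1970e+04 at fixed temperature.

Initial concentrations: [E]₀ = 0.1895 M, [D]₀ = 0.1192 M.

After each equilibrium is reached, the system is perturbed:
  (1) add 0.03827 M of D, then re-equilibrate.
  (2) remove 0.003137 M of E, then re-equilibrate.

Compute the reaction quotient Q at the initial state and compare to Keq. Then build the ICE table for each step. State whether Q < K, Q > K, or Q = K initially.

Q₀ = 2.088; Q < K (proceeds forward)

Q₀ = 2.088 vs Keq = 2.1970e+04 ⇒ Q<K, forward
Step 1:
                   E          D
  I           0.1895     0.1192
  C          -0.1758     0.1172
  E          0.01365     0.2364
  solve Keq expr → x = 0.05862; check Q = 2.1970e+04
Then add 0.03827 M of D.
Step 2:
                   E          D
  I          0.01365     0.2747
  C         0.001402 -9.3454e-04
  E          0.01505     0.2738
  solve Keq expr → x = -4.6727e-04; check Q = 2.1970e+04
Then remove 0.003137 M of E.
Step 3:
                   E          D
  I          0.01192     0.2738
  C         0.003062  -0.002041
  E          0.01498     0.2717
  solve Keq expr → x = -0.001021; check Q = 2.1970e+04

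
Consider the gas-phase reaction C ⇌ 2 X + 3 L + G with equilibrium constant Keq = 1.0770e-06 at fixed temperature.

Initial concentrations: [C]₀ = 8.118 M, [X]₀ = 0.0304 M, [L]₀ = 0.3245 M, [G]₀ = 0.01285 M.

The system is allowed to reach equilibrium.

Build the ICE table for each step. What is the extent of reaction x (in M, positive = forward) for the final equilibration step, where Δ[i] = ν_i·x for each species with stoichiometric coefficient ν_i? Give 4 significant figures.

x = 0.01947 M

Q₀ = 4.9986e-08 vs Keq = 1.0770e-06 ⇒ Q<K, forward
Step 1:
                    C           X           L           G
  Initial       8.118      0.0304      0.3245     0.01285
  Change     -0.01947     0.03894      0.0584     0.01947
  Equil         8.099     0.06934      0.3829     0.03232
  solve Keq expr → x = 0.01947; check Q = 1.0770e-06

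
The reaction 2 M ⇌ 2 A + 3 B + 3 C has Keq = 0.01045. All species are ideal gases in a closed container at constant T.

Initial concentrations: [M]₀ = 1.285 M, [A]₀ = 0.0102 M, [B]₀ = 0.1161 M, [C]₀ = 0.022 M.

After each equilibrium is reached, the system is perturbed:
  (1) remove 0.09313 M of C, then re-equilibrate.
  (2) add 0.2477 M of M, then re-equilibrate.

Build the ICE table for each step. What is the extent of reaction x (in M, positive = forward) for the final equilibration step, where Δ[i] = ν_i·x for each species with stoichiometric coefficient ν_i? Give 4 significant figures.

x = 0.01162 M

Q₀ = 1.0499e-12 vs Keq = 0.01045 ⇒ Q<K, forward
Step 1:
                   M          A          B          C
  I            1.285     0.0102     0.1161      0.022
  C          -0.3719     0.3719     0.5578     0.5578
  E           0.9131     0.3821     0.6739     0.5798
  solve Keq expr → x = 0.1859; check Q = 0.01045
Then remove 0.09313 M of C.
Step 2:
                   M          A          B          C
  I           0.9131     0.3821     0.6739     0.4867
  C         -0.02309    0.02309    0.03464    0.03464
  E             0.89     0.4052     0.7086     0.5214
  solve Keq expr → x = 0.01155; check Q = 0.01045
Then add 0.2477 M of M.
Step 3:
                   M          A          B          C
  I            1.138     0.4052     0.7086     0.5214
  C         -0.02324    0.02324    0.03486    0.03486
  E            1.114     0.4284     0.7434     0.5562
  solve Keq expr → x = 0.01162; check Q = 0.01045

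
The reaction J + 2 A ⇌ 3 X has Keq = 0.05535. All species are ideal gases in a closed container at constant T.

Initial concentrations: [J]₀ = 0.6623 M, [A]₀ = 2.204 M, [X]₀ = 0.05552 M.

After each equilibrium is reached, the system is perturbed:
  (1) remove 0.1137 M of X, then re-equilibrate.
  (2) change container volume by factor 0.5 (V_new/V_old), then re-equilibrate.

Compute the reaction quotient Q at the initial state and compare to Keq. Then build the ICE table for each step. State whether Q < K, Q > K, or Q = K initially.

Q₀ = 5.3195e-05 vs Keq = 0.05535 ⇒ Q<K, forward
Step 1:
                  J         A         X
  init       0.6623     2.204   0.05552
  Δ         -0.1398   -0.2796    0.4194
  eq         0.5225     1.924    0.4749
  solve Keq expr → x = 0.1398; check Q = 0.05535
Then remove 0.1137 M of X.
Step 2:
                  J         A         X
  init       0.5225     1.924    0.3612
  Δ        -0.03129  -0.06259   0.09388
  eq         0.4912     1.862    0.4551
  solve Keq expr → x = 0.03129; check Q = 0.05535
Then change container volume by factor 0.5 (V_new/V_old).
Step 3:
                  J         A         X
  init       0.9824     3.724    0.9102
  Δ               0         0         0
  eq         0.9824     3.724    0.9102
  solve Keq expr → x = 0; check Q = 0.05535

Q₀ = 5.3195e-05; Q < K (proceeds forward)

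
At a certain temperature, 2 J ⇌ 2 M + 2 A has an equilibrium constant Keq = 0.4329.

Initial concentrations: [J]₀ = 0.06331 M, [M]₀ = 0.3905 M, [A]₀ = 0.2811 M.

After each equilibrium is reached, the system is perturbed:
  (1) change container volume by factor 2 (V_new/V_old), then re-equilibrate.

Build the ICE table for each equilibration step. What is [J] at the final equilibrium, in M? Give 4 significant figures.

Q₀ = 3.006 vs Keq = 0.4329 ⇒ Q>K, reverse
Step 1:
                    J           M           A
  I           0.06331      0.3905      0.2811
  C           0.05337    -0.05337    -0.05337
  E            0.1167      0.3371      0.2277
  solve Keq expr → x = -0.02669; check Q = 0.4329
Then change container volume by factor 2 (V_new/V_old).
Step 2:
                    J           M           A
  I           0.05834      0.1686      0.1139
  C          -0.01999     0.01999     0.01999
  E           0.03836      0.1885      0.1338
  solve Keq expr → x = 0.009993; check Q = 0.4329

[J]_eq = 0.03836 M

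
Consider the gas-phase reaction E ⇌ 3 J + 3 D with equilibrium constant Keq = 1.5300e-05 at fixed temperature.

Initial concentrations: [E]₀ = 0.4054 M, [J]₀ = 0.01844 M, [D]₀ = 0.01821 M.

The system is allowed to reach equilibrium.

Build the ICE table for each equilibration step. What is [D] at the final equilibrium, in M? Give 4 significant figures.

[D]_eq = 0.1332 M

Q₀ = 9.3396e-11 vs Keq = 1.5300e-05 ⇒ Q<K, forward
Step 1:
                    E           J           D
  I            0.4054     0.01844     0.01821
  C          -0.03833       0.115       0.115
  E            0.3671      0.1334      0.1332
  solve Keq expr → x = 0.03833; check Q = 1.5300e-05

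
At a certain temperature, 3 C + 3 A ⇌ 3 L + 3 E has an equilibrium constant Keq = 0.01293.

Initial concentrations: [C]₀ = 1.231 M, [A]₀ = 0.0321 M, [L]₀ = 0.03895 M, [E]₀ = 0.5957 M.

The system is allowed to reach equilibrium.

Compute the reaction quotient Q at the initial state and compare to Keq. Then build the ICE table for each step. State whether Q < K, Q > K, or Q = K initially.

Q₀ = 0.2024; Q > K (proceeds reverse)

Q₀ = 0.2024 vs Keq = 0.01293 ⇒ Q>K, reverse
Step 1:
                   C          A          L          E
  Initial      1.231     0.0321    0.03895     0.5957
  Change     0.01515    0.01515   -0.01515   -0.01515
  Equil        1.246    0.04725     0.0238     0.5806
  solve Keq expr → x = -0.005049; check Q = 0.01293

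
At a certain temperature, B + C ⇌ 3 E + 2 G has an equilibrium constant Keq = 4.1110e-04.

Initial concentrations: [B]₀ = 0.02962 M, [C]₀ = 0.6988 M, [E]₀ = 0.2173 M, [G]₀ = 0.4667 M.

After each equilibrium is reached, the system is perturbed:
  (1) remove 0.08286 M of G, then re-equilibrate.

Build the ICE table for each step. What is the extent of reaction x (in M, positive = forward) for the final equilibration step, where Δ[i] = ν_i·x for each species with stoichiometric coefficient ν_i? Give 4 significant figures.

Q₀ = 0.108 vs Keq = 4.1110e-04 ⇒ Q>K, reverse
Step 1:
                   B          C          E          G
  I          0.02962     0.6988     0.2173     0.4667
  C          0.05305    0.05305    -0.1592    -0.1061
  E          0.08267     0.7519    0.05814     0.3606
  solve Keq expr → x = -0.05305; check Q = 4.1110e-04
Then remove 0.08286 M of G.
Step 2:
                   B          C          E          G
  I          0.08267     0.7519    0.05814     0.2777
  C        -0.003041  -0.003041   0.009124   0.006083
  E          0.07963     0.7488    0.06726     0.2838
  solve Keq expr → x = 0.003041; check Q = 4.1110e-04

x = 0.003041 M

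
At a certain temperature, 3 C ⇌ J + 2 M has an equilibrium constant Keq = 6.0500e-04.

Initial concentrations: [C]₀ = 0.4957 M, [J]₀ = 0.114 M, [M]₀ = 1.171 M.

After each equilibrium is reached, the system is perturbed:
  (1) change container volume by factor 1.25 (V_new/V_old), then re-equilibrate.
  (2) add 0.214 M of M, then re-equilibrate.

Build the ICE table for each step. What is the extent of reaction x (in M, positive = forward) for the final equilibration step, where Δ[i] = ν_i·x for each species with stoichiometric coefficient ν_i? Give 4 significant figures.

x = -1.2454e-04 M

Q₀ = 1.283 vs Keq = 6.0500e-04 ⇒ Q>K, reverse
Step 1:
                  C         J         M
  I          0.4957     0.114     1.171
  C          0.3408   -0.1136   -0.2272
  E          0.8365 3.9757e-04    0.9438
  solve Keq expr → x = -0.1136; check Q = 6.0500e-04
Then change container volume by factor 1.25 (V_new/V_old).
Step 2:
                  C         J         M
  I          0.6692 3.1805e-04     0.755
  C               0         0         0
  E          0.6692 3.1805e-04     0.755
  solve Keq expr → x = 0; check Q = 6.0500e-04
Then add 0.214 M of M.
Step 3:
                  C         J         M
  I          0.6692 3.1805e-04     0.969
  C       3.7363e-04 -1.2454e-04 -2.4908e-04
  E          0.6696 1.9351e-04    0.9688
  solve Keq expr → x = -1.2454e-04; check Q = 6.0500e-04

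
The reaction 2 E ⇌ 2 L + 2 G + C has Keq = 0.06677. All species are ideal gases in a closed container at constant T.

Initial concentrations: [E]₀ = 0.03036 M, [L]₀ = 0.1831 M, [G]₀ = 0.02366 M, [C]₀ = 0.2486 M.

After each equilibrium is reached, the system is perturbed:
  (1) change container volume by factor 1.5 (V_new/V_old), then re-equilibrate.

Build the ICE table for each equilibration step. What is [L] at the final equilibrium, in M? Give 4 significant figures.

Q₀ = 0.005062 vs Keq = 0.06677 ⇒ Q<K, forward
Step 1:
                  E         L         G         C
  I         0.03036    0.1831   0.02366    0.2486
  C        -0.01524   0.01524   0.01524  0.007622
  E         0.01512    0.1983    0.0389    0.2562
  solve Keq expr → x = 0.007622; check Q = 0.06677
Then change container volume by factor 1.5 (V_new/V_old).
Step 2:
                  E         L         G         C
  I         0.01008    0.1322   0.02594    0.1708
  C       -0.003621  0.003621  0.003621   0.00181
  E        0.006456    0.1359   0.02956    0.1726
  solve Keq expr → x = 0.00181; check Q = 0.06677

[L]_eq = 0.1359 M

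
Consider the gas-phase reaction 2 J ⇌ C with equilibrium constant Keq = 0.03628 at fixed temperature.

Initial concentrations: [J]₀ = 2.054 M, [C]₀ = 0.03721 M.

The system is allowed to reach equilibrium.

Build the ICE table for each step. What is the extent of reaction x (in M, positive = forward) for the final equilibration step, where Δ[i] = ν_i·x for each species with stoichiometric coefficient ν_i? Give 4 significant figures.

x = 0.09016 M

Q₀ = 0.00882 vs Keq = 0.03628 ⇒ Q<K, forward
Step 1:
                   J          C
  init         2.054    0.03721
  Δ          -0.1803    0.09016
  eq           1.874     0.1274
  solve Keq expr → x = 0.09016; check Q = 0.03628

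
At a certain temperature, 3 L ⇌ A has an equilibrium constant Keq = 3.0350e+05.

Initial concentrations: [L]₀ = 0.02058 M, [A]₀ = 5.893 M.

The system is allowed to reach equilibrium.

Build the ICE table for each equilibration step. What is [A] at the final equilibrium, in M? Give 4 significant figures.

[A]_eq = 5.891 M

Q₀ = 6.7608e+05 vs Keq = 3.0350e+05 ⇒ Q>K, reverse
Step 1:
                    L           A
  Initial     0.02058       5.893
  Change     0.006295   -0.002098
  Equil       0.02687       5.891
  solve Keq expr → x = -0.002098; check Q = 3.0350e+05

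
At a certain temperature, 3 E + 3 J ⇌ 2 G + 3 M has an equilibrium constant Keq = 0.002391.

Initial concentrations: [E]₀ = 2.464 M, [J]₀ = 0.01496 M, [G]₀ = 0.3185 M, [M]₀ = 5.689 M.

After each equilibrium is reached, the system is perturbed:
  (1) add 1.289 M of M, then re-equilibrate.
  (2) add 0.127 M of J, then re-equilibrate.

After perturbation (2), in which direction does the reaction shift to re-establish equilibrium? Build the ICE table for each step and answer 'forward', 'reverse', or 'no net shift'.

Q₀ = 3.7291e+05 vs Keq = 0.002391 ⇒ Q>K, reverse
Step 1:
                    E           J           G           M
  I             2.464     0.01496      0.3185       5.689
  C            0.4674      0.4674     -0.3116     -0.4674
  E             2.931      0.4824    0.006891       5.222
  solve Keq expr → x = -0.1558; check Q = 0.002391
Then add 1.289 M of M.
Step 2:
                    E           J           G           M
  I             2.931      0.4824    0.006891       6.511
  C          0.002831    0.002831   -0.001887   -0.002831
  E             2.934      0.4852    0.005004       6.508
  solve Keq expr → x = -9.4370e-04; check Q = 0.002391
Then add 0.127 M of J.
Step 3:
                    E           J           G           M
  I             2.934      0.6122    0.005004       6.508
  C         -0.003029   -0.003029     0.00202    0.003029
  E             2.931      0.6092    0.007023       6.511
  solve Keq expr → x = 0.00101; check Q = 0.002391

Direction: forward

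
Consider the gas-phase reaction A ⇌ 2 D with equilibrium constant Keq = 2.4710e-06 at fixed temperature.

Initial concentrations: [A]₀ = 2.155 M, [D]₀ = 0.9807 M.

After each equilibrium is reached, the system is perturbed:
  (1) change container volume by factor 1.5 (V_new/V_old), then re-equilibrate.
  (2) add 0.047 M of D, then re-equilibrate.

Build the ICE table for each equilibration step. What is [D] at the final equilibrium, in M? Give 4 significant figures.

[D]_eq = 0.002101 M

Q₀ = 0.4463 vs Keq = 2.4710e-06 ⇒ Q>K, reverse
Step 1:
                  A         D
  Initial     2.155    0.9807
  Change     0.4891   -0.9781
  Equil       2.644  0.002556
  solve Keq expr → x = -0.4891; check Q = 2.4710e-06
Then change container volume by factor 1.5 (V_new/V_old).
Step 2:
                  A         D
  Initial     1.763  0.001704
  Change  -1.9143e-04 3.8286e-04
  Equil       1.763  0.002087
  solve Keq expr → x = 1.9143e-04; check Q = 2.4710e-06
Then add 0.047 M of D.
Step 3:
                  A         D
  Initial     1.763   0.04909
  Change    0.02349  -0.04699
  Equil       1.786  0.002101
  solve Keq expr → x = -0.02349; check Q = 2.4710e-06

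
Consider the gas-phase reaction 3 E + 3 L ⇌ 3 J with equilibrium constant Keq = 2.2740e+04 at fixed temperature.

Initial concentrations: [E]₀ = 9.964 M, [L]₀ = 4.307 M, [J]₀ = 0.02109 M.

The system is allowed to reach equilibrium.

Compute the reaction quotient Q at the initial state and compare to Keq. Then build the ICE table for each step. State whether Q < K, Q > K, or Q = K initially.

Q₀ = 1.1869e-10 vs Keq = 2.2740e+04 ⇒ Q<K, forward
Step 1:
                  E         L         J
  I           9.964     4.307   0.02109
  C           -4.28     -4.28      4.28
  E           5.684   0.02671     4.301
  solve Keq expr → x = 1.427; check Q = 2.2740e+04

Q₀ = 1.1869e-10; Q < K (proceeds forward)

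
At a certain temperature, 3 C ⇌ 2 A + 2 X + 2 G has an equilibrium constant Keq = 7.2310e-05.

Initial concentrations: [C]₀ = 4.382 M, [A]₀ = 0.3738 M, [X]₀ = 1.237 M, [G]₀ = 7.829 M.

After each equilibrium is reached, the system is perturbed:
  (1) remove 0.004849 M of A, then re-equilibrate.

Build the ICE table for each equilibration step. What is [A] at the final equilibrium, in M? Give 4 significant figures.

Q₀ = 0.1557 vs Keq = 7.2310e-05 ⇒ Q>K, reverse
Step 1:
                  C         A         X         G
  init        4.382    0.3738     1.237     7.829
  Δ          0.5394   -0.3596   -0.3596   -0.3596
  eq          4.921   0.01417    0.8774     7.469
  solve Keq expr → x = -0.1798; check Q = 7.2310e-05
Then remove 0.004849 M of A.
Step 2:
                  C         A         X         G
  init        4.921  0.009318    0.8774     7.469
  Δ         -0.0071  0.004734  0.004734  0.004734
  eq          4.914   0.01405    0.8821     7.474
  solve Keq expr → x = 0.002367; check Q = 7.2310e-05

[A]_eq = 0.01405 M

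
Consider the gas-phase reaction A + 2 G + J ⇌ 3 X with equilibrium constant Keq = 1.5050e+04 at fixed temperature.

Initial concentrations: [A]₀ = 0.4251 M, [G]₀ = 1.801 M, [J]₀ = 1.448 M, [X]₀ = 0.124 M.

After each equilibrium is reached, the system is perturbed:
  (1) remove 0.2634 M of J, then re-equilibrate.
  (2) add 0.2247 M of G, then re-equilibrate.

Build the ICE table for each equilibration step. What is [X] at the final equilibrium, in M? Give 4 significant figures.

Q₀ = 9.5494e-04 vs Keq = 1.5050e+04 ⇒ Q<K, forward
Step 1:
                  A         G         J         X
  Initial    0.4251     1.801     1.448     0.124
  Change    -0.4249   -0.8498   -0.4249     1.275
  Equil   1.9642e-04    0.9512     1.023     1.399
  solve Keq expr → x = 0.4249; check Q = 1.5050e+04
Then remove 0.2634 M of J.
Step 2:
                  A         G         J         X
  Initial 1.9642e-04    0.9512    0.7597     1.399
  Change  6.7889e-05 1.3578e-04 6.7889e-05 -2.0367e-04
  Equil   2.6431e-04    0.9513    0.7598     1.399
  solve Keq expr → x = -6.7889e-05; check Q = 1.5050e+04
Then add 0.2247 M of G.
Step 3:
                  A         G         J         X
  Initial 2.6431e-04     1.176    0.7598     1.399
  Change  -9.1178e-05 -1.8236e-04 -9.1178e-05 2.7353e-04
  Equil   1.7313e-04     1.176    0.7597     1.399
  solve Keq expr → x = 9.1178e-05; check Q = 1.5050e+04

[X]_eq = 1.399 M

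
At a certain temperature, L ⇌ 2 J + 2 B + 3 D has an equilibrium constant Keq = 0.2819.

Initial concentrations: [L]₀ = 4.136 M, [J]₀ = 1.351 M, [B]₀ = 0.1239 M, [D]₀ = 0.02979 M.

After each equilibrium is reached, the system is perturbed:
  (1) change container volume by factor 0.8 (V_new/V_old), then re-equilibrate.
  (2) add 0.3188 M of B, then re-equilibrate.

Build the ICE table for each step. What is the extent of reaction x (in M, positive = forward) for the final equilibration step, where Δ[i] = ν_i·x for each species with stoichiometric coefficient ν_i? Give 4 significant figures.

x = -0.04265 M

Q₀ = 1.7910e-07 vs Keq = 0.2819 ⇒ Q<K, forward
Step 1:
                   L          J          B          D
  Initial      4.136      1.351     0.1239    0.02979
  Change     -0.2782     0.5564     0.5564     0.8346
  Equil        3.858      1.907     0.6803     0.8644
  solve Keq expr → x = 0.2782; check Q = 0.2819
Then change container volume by factor 0.8 (V_new/V_old).
Step 2:
                   L          J          B          D
  Initial      4.822      2.384     0.8504       1.08
  Change      0.0807    -0.1614    -0.1614    -0.2421
  Equil        4.903      2.223      0.689     0.8384
  solve Keq expr → x = -0.0807; check Q = 0.2819
Then add 0.3188 M of B.
Step 3:
                   L          J          B          D
  Initial      4.903      2.223      1.008     0.8384
  Change     0.04265    -0.0853    -0.0853    -0.1279
  Equil        4.946      2.138     0.9225     0.7104
  solve Keq expr → x = -0.04265; check Q = 0.2819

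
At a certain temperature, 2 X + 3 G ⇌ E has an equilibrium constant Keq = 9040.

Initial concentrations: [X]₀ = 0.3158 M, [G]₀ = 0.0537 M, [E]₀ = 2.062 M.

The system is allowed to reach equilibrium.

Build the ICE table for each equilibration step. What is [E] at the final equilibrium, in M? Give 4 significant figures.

Q₀ = 1.3352e+05 vs Keq = 9040 ⇒ Q>K, reverse
Step 1:
                    X           G           E
  init         0.3158      0.0537       2.062
  Δ           0.04438     0.06656    -0.02219
  eq           0.3602      0.1203        2.04
  solve Keq expr → x = -0.02219; check Q = 9040

[E]_eq = 2.04 M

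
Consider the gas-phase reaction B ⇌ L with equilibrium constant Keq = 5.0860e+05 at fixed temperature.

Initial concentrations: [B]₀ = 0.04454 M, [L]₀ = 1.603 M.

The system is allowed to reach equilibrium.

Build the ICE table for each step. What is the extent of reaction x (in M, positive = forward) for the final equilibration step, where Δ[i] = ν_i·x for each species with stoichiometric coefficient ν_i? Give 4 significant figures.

Q₀ = 35.99 vs Keq = 5.0860e+05 ⇒ Q<K, forward
Step 1:
                   B          L
  Initial    0.04454      1.603
  Change    -0.04454    0.04454
  Equil   3.2394e-06      1.648
  solve Keq expr → x = 0.04454; check Q = 5.0860e+05

x = 0.04454 M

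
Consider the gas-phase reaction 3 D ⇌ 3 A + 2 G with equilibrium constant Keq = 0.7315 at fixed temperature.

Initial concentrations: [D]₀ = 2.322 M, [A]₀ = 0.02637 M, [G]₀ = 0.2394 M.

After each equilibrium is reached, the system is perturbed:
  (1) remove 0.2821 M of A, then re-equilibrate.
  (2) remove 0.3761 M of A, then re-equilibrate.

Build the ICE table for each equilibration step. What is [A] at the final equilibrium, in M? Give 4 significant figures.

Q₀ = 8.3944e-08 vs Keq = 0.7315 ⇒ Q<K, forward
Step 1:
                  D         A         G
  init        2.322   0.02637    0.2394
  Δ          -1.098     1.098     0.732
  eq          1.224     1.124    0.9714
  solve Keq expr → x = 0.366; check Q = 0.7315
Then remove 0.2821 M of A.
Step 2:
                  D         A         G
  init        1.224    0.8423    0.9714
  Δ         -0.1199    0.1199   0.07993
  eq          1.104    0.9622     1.051
  solve Keq expr → x = 0.03996; check Q = 0.7315
Then remove 0.3761 M of A.
Step 3:
                  D         A         G
  init        1.104    0.5861     1.051
  Δ          -0.172     0.172    0.1147
  eq         0.9321    0.7581     1.166
  solve Keq expr → x = 0.05734; check Q = 0.7315

[A]_eq = 0.7581 M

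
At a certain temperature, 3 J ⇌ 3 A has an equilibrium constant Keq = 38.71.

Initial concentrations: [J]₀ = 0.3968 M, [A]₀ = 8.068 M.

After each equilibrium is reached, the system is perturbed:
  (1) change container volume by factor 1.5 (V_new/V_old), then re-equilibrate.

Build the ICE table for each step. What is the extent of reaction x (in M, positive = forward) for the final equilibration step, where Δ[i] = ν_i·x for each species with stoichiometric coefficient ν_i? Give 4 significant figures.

x = 0 M

Q₀ = 8406 vs Keq = 38.71 ⇒ Q>K, reverse
Step 1:
                   J          A
  I           0.3968      8.068
  C            1.535     -1.535
  E            1.931      6.533
  solve Keq expr → x = -0.5115; check Q = 38.71
Then change container volume by factor 1.5 (V_new/V_old).
Step 2:
                   J          A
  I            1.288      4.356
  C                0          0
  E            1.288      4.356
  solve Keq expr → x = 0; check Q = 38.71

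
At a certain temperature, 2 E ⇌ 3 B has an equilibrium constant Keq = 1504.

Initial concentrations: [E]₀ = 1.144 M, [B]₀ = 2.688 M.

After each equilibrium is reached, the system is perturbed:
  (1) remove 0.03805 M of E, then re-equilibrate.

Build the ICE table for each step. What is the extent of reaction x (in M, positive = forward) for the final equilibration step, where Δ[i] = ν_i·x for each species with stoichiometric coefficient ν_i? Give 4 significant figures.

Q₀ = 14.84 vs Keq = 1504 ⇒ Q<K, forward
Step 1:
                   E          B
  init         1.144      2.688
  Δ          -0.9311      1.397
  eq          0.2129      4.085
  solve Keq expr → x = 0.4656; check Q = 1504
Then remove 0.03805 M of E.
Step 2:
                   E          B
  init        0.1748      4.085
  Δ          0.03407    -0.0511
  eq          0.2089      4.034
  solve Keq expr → x = -0.01703; check Q = 1504

x = -0.01703 M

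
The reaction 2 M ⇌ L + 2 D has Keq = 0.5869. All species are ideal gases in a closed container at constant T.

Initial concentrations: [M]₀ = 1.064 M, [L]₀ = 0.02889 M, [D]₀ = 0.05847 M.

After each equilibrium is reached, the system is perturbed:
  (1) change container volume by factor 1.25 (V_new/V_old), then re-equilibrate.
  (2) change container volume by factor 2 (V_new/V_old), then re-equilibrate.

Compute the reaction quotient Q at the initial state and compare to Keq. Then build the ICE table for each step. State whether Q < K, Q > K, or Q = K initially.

Q₀ = 8.7243e-05 vs Keq = 0.5869 ⇒ Q<K, forward
Step 1:
                  M         L         D
  init        1.064   0.02889   0.05847
  Δ         -0.5863    0.2932    0.5863
  eq         0.4777    0.3221    0.6448
  solve Keq expr → x = 0.2932; check Q = 0.5869
Then change container volume by factor 1.25 (V_new/V_old).
Step 2:
                  M         L         D
  init       0.3821    0.2576    0.5158
  Δ        -0.02013   0.01007   0.02013
  eq          0.362    0.2677     0.536
  solve Keq expr → x = 0.01007; check Q = 0.5869
Then change container volume by factor 2 (V_new/V_old).
Step 3:
                  M         L         D
  init        0.181    0.1339     0.268
  Δ        -0.03053   0.01526   0.03053
  eq         0.1505    0.1491    0.2985
  solve Keq expr → x = 0.01526; check Q = 0.5869

Q₀ = 8.7243e-05; Q < K (proceeds forward)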